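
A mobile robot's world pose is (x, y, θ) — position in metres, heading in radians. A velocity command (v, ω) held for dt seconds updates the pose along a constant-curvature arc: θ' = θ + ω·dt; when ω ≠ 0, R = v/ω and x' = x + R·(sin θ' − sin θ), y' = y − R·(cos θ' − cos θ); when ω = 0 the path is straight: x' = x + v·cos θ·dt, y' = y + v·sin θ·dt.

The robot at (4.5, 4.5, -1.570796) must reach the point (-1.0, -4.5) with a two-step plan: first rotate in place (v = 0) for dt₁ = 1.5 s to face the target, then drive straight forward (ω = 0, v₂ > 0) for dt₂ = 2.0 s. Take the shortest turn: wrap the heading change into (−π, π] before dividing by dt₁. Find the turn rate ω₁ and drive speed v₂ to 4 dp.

ω₁ = -0.3657, v₂ = 5.2738

heading to target = atan2(-4.5−4.5, -1−4.5) = -2.1193
Δθ = wrap(-2.1193 − -1.5708) = -0.5485; ω₁ = Δθ/dt₁ = -0.3657
distance = √((-1−4.5)² + (-4.5−4.5)²) = 10.5475; v₂ = distance/dt₂ = 5.2738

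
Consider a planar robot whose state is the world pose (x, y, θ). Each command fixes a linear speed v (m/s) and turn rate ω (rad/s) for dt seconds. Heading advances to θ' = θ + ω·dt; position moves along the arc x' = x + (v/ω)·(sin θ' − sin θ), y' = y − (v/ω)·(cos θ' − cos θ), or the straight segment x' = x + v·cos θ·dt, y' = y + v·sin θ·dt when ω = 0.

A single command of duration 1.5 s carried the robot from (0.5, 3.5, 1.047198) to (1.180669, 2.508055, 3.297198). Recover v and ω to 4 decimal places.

Δθ = 3.297198 − 1.047198 = 2.250000
ω = Δθ/dt = 2.250000/1.5 = 1.5000
R = −Δy/(cos θ' − cos θ) = -0.6667
v = R·ω = -0.6667·1.5000 = -1.0000

v = -1.0000, ω = 1.5000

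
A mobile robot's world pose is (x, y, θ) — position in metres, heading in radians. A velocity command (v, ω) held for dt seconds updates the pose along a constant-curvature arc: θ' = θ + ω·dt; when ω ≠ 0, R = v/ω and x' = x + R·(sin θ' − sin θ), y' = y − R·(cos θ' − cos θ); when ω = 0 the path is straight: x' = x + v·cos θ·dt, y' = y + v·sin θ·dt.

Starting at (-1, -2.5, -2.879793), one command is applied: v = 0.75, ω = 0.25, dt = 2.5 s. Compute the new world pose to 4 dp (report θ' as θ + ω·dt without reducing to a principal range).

(-2.5487, -3.5021, -2.2548)

θ' = -2.8798 + 0.25·2.5 = -2.2548
R = v/ω = 0.75/0.25 = 3.0000
x' = -1 + 3.0000·(sin -2.2548 − sin -2.8798) = -2.5487
y' = -2.5 − 3.0000·(cos -2.2548 − cos -2.8798) = -3.5021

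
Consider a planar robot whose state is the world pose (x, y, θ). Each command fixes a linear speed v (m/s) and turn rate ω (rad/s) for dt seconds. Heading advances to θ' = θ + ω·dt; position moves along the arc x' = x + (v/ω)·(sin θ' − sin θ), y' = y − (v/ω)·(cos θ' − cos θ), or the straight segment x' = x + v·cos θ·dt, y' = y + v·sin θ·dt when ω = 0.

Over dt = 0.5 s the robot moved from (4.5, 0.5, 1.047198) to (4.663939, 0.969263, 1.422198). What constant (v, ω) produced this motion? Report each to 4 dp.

Δθ = 1.422198 − 1.047198 = 0.375000
ω = Δθ/dt = 0.375000/0.5 = 0.7500
R = −Δy/(cos θ' − cos θ) = 1.3333
v = R·ω = 1.3333·0.7500 = 1.0000

v = 1.0000, ω = 0.7500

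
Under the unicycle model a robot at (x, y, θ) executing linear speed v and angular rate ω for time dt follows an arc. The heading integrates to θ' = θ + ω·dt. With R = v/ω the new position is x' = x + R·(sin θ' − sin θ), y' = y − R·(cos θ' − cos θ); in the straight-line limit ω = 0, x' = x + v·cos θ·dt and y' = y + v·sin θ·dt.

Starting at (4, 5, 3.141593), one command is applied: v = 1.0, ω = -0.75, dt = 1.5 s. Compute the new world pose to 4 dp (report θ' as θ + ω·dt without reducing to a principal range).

θ' = 3.1416 + -0.75·1.5 = 2.0166
R = v/ω = 1.0/-0.75 = -1.3333
x' = 4 + -1.3333·(sin 2.0166 − sin 3.1416) = 2.7970
y' = 5 − -1.3333·(cos 2.0166 − cos 3.1416) = 5.7584

(2.7970, 5.7584, 2.0166)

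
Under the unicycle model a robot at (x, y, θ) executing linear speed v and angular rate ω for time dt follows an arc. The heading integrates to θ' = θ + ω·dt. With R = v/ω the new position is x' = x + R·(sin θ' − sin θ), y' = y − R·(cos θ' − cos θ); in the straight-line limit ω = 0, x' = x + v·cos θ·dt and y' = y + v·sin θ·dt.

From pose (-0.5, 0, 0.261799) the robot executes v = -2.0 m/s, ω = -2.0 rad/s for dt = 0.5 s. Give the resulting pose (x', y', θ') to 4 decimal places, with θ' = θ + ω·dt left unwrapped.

(-1.4318, 0.2262, -0.7382)

θ' = 0.2618 + -2.0·0.5 = -0.7382
R = v/ω = -2.0/-2.0 = 1.0000
x' = -0.5 + 1.0000·(sin -0.7382 − sin 0.2618) = -1.4318
y' = 0 − 1.0000·(cos -0.7382 − cos 0.2618) = 0.2262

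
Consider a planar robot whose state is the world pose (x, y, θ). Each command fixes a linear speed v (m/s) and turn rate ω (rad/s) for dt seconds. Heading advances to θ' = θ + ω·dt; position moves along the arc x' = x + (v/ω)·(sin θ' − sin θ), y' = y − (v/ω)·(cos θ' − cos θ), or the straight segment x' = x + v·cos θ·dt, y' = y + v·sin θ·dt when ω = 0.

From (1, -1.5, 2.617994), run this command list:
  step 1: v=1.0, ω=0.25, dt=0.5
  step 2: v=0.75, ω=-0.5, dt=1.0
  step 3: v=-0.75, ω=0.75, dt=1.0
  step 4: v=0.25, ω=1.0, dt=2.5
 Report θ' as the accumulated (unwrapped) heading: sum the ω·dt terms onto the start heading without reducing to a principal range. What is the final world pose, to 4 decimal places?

(0.3808, -1.6188, 5.4930)

step 1: θ'=2.7430 (R=4.0000) → pose (0.5525, -1.2777, 2.7430)
step 2: θ'=2.2430 (R=-1.5000) → pose (-0.0390, -0.8293, 2.2430)
step 3: θ'=2.9930 (R=-1.0000) → pose (0.5954, -1.1956, 2.9930)
step 4: θ'=5.4930 (R=0.2500) → pose (0.3808, -1.6188, 5.4930)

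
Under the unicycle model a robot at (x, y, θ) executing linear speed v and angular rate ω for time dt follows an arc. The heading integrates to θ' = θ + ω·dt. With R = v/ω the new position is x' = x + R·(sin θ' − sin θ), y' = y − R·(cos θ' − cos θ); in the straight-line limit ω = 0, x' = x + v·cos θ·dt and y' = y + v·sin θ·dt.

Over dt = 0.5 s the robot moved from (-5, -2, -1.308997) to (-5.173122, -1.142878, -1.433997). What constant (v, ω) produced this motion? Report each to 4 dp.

Δθ = -1.433997 − -1.308997 = -0.125000
ω = Δθ/dt = -0.125000/0.5 = -0.2500
R = −Δy/(cos θ' − cos θ) = 7.0000
v = R·ω = 7.0000·-0.2500 = -1.7500

v = -1.7500, ω = -0.2500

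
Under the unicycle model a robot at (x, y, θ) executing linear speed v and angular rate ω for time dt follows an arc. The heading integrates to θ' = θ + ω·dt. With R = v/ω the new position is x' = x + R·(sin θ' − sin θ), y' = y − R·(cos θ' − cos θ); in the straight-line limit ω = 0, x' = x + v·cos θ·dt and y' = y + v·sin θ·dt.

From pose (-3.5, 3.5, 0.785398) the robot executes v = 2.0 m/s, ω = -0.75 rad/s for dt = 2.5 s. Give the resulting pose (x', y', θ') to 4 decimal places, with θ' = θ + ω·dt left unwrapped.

θ' = 0.7854 + -0.75·2.5 = -1.0896
R = v/ω = 2.0/-0.75 = -2.6667
x' = -3.5 + -2.6667·(sin -1.0896 − sin 0.7854) = 0.7495
y' = 3.5 − -2.6667·(cos -1.0896 − cos 0.7854) = 2.8486

(0.7495, 2.8486, -1.0896)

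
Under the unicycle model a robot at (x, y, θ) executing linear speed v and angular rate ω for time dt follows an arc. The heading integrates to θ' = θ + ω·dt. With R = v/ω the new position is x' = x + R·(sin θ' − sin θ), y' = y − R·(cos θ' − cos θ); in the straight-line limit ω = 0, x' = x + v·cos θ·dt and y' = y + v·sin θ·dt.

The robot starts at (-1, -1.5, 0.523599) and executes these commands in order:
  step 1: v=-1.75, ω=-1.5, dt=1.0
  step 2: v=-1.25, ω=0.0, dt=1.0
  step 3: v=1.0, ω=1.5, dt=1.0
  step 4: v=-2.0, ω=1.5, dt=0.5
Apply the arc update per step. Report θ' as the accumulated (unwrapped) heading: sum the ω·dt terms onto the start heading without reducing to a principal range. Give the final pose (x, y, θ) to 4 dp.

(-2.9725, -1.0756, 1.2736)

step 1: θ'=-0.9764 (R=1.1667) → pose (-2.5499, -1.1430, -0.9764)
step 2: θ'=-0.9764 (straight) → pose (-3.2499, -0.1074, -0.9764)
step 3: θ'=0.5236 (R=0.6667) → pose (-2.3643, -0.3114, 0.5236)
step 4: θ'=1.2736 (R=-1.3333) → pose (-2.9725, -1.0756, 1.2736)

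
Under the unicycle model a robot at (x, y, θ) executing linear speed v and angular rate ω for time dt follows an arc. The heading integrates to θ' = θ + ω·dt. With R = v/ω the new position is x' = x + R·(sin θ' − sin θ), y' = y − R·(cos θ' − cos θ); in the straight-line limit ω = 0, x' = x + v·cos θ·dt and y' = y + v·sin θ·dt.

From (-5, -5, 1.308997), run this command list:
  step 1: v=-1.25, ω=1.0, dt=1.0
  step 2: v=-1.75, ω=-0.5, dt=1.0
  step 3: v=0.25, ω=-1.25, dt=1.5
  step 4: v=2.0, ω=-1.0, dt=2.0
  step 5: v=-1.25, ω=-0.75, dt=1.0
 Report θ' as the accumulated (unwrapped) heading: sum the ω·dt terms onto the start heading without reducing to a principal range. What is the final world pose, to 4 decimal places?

step 1: θ'=2.3090 (R=-1.2500) → pose (-4.7172, -6.1647, 2.3090)
step 2: θ'=1.8090 (R=3.5000) → pose (-3.9049, -7.6942, 1.8090)
step 3: θ'=-0.0660 (R=-0.2000) → pose (-3.6974, -7.4475, -0.0660)
step 4: θ'=-2.0660 (R=-2.0000) → pose (-2.0695, -10.3936, -2.0660)
step 5: θ'=-2.8160 (R=1.6667) → pose (-1.1362, -9.6065, -2.8160)

(-1.1362, -9.6065, -2.8160)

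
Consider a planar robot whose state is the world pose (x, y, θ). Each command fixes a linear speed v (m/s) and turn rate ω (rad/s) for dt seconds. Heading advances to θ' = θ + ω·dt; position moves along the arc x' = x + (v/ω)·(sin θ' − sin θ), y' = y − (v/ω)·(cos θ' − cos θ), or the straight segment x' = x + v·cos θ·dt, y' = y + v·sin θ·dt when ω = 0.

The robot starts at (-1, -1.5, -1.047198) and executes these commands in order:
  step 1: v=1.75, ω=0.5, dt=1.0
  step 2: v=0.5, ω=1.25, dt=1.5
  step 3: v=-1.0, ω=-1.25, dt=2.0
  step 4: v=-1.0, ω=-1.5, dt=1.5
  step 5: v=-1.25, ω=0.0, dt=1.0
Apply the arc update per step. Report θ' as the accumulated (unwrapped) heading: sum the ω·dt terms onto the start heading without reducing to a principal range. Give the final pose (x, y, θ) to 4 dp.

(1.2928, -2.0584, -3.4222)

step 1: θ'=-0.5472 (R=3.5000) → pose (0.2101, -2.7390, -0.5472)
step 2: θ'=1.3278 (R=0.4000) → pose (0.8064, -2.4936, 1.3278)
step 3: θ'=-1.1722 (R=0.8000) → pose (-0.7074, -2.6116, -1.1722)
step 4: θ'=-3.4222 (R=0.6667) → pose (0.0917, -1.7123, -3.4222)
step 5: θ'=-3.4222 (straight) → pose (1.2928, -2.0584, -3.4222)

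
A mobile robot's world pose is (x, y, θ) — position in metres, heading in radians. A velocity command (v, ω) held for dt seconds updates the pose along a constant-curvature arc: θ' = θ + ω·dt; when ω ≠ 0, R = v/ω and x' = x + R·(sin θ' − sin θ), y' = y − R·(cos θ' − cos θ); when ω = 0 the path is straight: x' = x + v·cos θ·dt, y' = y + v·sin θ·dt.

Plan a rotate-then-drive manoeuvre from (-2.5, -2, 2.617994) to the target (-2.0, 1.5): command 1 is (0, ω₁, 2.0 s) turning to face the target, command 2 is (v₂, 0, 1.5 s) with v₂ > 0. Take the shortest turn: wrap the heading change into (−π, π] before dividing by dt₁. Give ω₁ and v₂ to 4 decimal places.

heading to target = atan2(1.5−-2, -2−-2.5) = 1.4289
Δθ = wrap(1.4289 − 2.6180) = -1.1891; ω₁ = Δθ/dt₁ = -0.5945
distance = √((-2−-2.5)² + (1.5−-2)²) = 3.5355; v₂ = distance/dt₂ = 2.3570

ω₁ = -0.5945, v₂ = 2.3570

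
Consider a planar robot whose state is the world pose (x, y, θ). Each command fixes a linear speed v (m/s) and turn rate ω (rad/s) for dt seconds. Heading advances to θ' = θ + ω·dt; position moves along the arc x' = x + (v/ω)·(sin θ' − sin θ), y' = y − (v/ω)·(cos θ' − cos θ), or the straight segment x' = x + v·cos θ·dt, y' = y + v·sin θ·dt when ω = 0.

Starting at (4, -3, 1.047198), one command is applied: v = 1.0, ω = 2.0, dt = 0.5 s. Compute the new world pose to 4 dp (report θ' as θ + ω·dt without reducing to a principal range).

θ' = 1.0472 + 2.0·0.5 = 2.0472
R = v/ω = 1.0/2.0 = 0.5000
x' = 4 + 0.5000·(sin 2.0472 − sin 1.0472) = 4.0113
y' = -3 − 0.5000·(cos 2.0472 − cos 1.0472) = -2.5207

(4.0113, -2.5207, 2.0472)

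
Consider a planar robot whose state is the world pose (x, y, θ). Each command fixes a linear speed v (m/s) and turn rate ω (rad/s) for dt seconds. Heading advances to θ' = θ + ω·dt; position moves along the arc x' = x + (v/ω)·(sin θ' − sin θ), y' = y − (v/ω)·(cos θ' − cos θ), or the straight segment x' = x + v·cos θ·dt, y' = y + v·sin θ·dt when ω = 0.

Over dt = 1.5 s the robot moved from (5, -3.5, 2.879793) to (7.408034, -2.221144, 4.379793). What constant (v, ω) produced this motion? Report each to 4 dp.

v = -2.0000, ω = 1.0000

Δθ = 4.379793 − 2.879793 = 1.500000
ω = Δθ/dt = 1.500000/1.5 = 1.0000
R = Δx/(sin θ' − sin θ) = -2.0000
v = R·ω = -2.0000·1.0000 = -2.0000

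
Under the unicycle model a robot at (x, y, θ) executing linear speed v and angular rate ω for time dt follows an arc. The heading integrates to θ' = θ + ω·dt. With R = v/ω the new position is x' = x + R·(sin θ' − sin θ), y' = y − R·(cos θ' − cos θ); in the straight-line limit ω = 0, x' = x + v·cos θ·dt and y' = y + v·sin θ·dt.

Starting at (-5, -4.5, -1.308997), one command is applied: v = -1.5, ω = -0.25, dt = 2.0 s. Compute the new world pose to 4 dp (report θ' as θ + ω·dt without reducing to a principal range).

(-5.0350, -1.5314, -1.8090)

θ' = -1.3090 + -0.25·2.0 = -1.8090
R = v/ω = -1.5/-0.25 = 6.0000
x' = -5 + 6.0000·(sin -1.8090 − sin -1.3090) = -5.0350
y' = -4.5 − 6.0000·(cos -1.8090 − cos -1.3090) = -1.5314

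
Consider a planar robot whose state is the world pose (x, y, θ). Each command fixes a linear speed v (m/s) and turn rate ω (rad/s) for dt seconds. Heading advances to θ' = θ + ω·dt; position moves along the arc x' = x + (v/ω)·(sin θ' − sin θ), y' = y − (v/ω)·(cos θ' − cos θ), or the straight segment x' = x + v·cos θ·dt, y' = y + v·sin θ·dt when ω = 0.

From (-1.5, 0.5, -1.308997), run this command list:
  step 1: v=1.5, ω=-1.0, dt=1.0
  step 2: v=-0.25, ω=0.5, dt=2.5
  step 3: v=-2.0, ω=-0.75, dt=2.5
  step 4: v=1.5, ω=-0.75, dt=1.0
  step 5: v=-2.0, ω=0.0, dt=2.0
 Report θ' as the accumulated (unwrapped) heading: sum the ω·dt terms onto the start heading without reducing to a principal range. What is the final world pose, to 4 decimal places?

step 1: θ'=-2.3090 (R=-1.5000) → pose (-1.8394, -0.8977, -2.3090)
step 2: θ'=-1.0590 (R=-0.5000) → pose (-1.7733, -0.3163, -1.0590)
step 3: θ'=-2.9340 (R=2.6667) → pose (0.0021, 3.5991, -2.9340)
step 4: θ'=-3.6840 (R=-2.0000) → pose (-1.4425, 3.8432, -3.6840)
step 5: θ'=-3.6840 (straight) → pose (1.9833, 1.7784, -3.6840)

(1.9833, 1.7784, -3.6840)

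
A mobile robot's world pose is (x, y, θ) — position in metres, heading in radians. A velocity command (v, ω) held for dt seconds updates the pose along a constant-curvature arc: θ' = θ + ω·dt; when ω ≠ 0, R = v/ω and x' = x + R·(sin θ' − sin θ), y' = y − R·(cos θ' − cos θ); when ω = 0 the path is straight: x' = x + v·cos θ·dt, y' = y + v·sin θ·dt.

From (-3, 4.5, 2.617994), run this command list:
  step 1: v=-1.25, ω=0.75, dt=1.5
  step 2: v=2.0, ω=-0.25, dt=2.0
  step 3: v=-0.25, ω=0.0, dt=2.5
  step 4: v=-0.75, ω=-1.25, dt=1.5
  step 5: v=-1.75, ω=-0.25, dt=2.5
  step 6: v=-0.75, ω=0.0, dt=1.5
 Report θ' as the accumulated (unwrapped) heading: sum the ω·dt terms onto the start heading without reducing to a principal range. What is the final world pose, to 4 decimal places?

(-6.6196, -1.9542, 0.7430)

step 1: θ'=3.7430 (R=-1.6667) → pose (-1.2237, 4.5691, 3.7430)
step 2: θ'=3.2430 (R=-8.0000) → pose (-4.9402, 3.2066, 3.2430)
step 3: θ'=3.2430 (straight) → pose (-4.3184, 3.2698, 3.2430)
step 4: θ'=1.3680 (R=0.6000) → pose (-3.6700, 2.5521, 1.3680)
step 5: θ'=0.7430 (R=7.0000) → pose (-5.7911, -1.1931, 0.7430)
step 6: θ'=0.7430 (straight) → pose (-6.6196, -1.9542, 0.7430)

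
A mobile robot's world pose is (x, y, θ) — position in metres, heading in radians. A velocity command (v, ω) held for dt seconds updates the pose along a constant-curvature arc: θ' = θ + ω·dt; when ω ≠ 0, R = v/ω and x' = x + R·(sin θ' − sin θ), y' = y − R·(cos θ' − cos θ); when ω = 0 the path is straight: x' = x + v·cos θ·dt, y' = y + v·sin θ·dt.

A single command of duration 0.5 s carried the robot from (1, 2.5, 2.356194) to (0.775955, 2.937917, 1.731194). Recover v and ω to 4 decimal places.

Δθ = 1.731194 − 2.356194 = -0.625000
ω = Δθ/dt = -0.625000/0.5 = -1.2500
R = −Δy/(cos θ' − cos θ) = -0.8000
v = R·ω = -0.8000·-1.2500 = 1.0000

v = 1.0000, ω = -1.2500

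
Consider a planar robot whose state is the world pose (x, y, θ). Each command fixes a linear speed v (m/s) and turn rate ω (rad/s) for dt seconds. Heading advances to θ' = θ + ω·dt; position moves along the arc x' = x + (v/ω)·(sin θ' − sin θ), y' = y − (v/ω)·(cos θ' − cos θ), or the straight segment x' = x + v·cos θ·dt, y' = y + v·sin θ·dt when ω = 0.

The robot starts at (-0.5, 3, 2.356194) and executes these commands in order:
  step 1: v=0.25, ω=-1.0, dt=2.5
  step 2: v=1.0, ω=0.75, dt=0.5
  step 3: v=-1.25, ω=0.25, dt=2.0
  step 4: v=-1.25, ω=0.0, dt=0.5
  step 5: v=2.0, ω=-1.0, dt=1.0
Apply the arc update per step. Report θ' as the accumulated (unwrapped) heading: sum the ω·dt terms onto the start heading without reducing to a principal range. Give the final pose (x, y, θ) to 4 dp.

(-0.5824, 2.3229, -0.2688)

step 1: θ'=-0.1438 (R=-0.2500) → pose (-0.2874, 3.4242, -0.1438)
step 2: θ'=0.2312 (R=1.3333) → pose (0.2092, 3.4459, 0.2312)
step 3: θ'=0.7312 (R=-5.0000) → pose (-1.9839, 2.3008, 0.7312)
step 4: θ'=0.7312 (straight) → pose (-2.4491, 1.8835, 0.7312)
step 5: θ'=-0.2688 (R=-2.0000) → pose (-0.5824, 2.3229, -0.2688)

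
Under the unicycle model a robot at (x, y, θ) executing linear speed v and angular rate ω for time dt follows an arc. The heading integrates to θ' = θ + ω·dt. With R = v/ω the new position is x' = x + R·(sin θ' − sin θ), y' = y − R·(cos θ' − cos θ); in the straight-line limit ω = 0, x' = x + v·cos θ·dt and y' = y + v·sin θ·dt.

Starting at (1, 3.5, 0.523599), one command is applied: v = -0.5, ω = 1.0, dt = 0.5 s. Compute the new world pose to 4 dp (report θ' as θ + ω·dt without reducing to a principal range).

(0.8230, 3.3271, 1.0236)

θ' = 0.5236 + 1.0·0.5 = 1.0236
R = v/ω = -0.5/1.0 = -0.5000
x' = 1 + -0.5000·(sin 1.0236 − sin 0.5236) = 0.8230
y' = 3.5 − -0.5000·(cos 1.0236 − cos 0.5236) = 3.3271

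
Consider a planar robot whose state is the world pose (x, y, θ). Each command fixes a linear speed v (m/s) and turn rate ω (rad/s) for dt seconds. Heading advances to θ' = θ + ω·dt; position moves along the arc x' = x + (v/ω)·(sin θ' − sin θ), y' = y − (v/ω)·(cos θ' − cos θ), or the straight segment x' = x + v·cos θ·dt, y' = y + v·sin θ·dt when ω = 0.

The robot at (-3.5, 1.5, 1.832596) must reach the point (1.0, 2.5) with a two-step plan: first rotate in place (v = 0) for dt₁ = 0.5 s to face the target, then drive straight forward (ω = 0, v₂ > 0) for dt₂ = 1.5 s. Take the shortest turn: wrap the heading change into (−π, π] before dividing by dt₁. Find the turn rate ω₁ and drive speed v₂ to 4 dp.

heading to target = atan2(2.5−1.5, 1−-3.5) = 0.2187
Δθ = wrap(0.2187 − 1.8326) = -1.6139; ω₁ = Δθ/dt₁ = -3.2279
distance = √((1−-3.5)² + (2.5−1.5)²) = 4.6098; v₂ = distance/dt₂ = 3.0732

ω₁ = -3.2279, v₂ = 3.0732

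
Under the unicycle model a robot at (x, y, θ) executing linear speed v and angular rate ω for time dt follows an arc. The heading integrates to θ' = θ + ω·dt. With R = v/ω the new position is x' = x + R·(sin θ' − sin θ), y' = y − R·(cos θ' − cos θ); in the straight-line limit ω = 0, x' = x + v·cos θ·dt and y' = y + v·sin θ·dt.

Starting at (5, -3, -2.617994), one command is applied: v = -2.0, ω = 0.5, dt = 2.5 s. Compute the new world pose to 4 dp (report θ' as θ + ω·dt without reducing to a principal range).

θ' = -2.6180 + 0.5·2.5 = -1.3680
R = v/ω = -2.0/0.5 = -4.0000
x' = 5 + -4.0000·(sin -1.3680 − sin -2.6180) = 6.9180
y' = -3 − -4.0000·(cos -1.3680 − cos -2.6180) = 1.2698

(6.9180, 1.2698, -1.3680)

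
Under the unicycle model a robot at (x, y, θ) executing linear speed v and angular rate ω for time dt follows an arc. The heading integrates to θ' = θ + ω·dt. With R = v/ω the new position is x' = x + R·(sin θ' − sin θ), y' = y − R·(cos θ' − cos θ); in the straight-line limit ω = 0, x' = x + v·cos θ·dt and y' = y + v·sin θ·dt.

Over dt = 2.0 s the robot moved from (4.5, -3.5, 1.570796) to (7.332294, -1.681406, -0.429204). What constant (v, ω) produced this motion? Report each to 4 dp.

v = 2.0000, ω = -1.0000

Δθ = -0.429204 − 1.570796 = -2.000000
ω = Δθ/dt = -2.000000/2.0 = -1.0000
R = Δx/(sin θ' − sin θ) = -2.0000
v = R·ω = -2.0000·-1.0000 = 2.0000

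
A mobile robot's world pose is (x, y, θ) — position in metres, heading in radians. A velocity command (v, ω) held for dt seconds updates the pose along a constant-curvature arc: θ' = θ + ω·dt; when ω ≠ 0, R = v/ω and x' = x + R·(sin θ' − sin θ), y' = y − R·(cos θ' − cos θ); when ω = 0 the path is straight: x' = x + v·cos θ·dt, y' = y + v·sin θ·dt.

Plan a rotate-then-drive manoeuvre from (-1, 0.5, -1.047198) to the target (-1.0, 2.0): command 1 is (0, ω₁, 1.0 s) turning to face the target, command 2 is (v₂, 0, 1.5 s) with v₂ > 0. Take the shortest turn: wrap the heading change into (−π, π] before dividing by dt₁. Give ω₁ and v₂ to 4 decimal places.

ω₁ = 2.6180, v₂ = 1.0000

heading to target = atan2(2−0.5, -1−-1) = 1.5708
Δθ = wrap(1.5708 − -1.0472) = 2.6180; ω₁ = Δθ/dt₁ = 2.6180
distance = √((-1−-1)² + (2−0.5)²) = 1.5000; v₂ = distance/dt₂ = 1.0000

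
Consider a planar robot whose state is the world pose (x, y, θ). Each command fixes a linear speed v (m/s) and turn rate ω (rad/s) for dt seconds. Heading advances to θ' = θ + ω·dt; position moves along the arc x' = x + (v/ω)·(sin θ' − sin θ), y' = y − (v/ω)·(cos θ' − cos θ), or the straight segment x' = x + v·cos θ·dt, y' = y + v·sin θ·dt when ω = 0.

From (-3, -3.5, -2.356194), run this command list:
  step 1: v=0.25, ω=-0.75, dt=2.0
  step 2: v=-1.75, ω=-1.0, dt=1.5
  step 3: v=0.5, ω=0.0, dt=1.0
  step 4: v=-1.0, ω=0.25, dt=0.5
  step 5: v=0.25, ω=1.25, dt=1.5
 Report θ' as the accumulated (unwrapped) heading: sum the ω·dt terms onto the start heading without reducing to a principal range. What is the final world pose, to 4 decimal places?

step 1: θ'=-3.8562 (R=-0.3333) → pose (-3.4541, -3.5161, -3.8562)
step 2: θ'=-5.3562 (R=1.7500) → pose (-3.2013, -5.8884, -5.3562)
step 3: θ'=-5.3562 (straight) → pose (-2.9011, -5.4885, -5.3562)
step 4: θ'=-5.2312 (R=-4.0000) → pose (-3.1755, -5.9061, -5.2312)
step 5: θ'=-3.3562 (R=0.2000) → pose (-3.3066, -5.6115, -3.3562)

(-3.3066, -5.6115, -3.3562)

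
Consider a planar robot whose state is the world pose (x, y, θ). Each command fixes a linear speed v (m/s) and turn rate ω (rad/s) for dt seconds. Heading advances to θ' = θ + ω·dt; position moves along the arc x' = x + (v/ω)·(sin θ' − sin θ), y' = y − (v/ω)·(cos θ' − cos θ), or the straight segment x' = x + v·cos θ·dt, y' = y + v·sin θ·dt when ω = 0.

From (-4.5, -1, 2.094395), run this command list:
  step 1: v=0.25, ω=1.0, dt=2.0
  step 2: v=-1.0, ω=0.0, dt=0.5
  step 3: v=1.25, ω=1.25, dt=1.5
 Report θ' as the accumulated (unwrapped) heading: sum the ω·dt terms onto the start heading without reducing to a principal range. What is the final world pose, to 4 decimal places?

(-4.1242, -2.1032, 5.9694)

step 1: θ'=4.0944 (R=0.2500) → pose (-4.9203, -0.9801, 4.0944)
step 2: θ'=4.0944 (straight) → pose (-4.6306, -0.5726, 4.0944)
step 3: θ'=5.9694 (R=1.0000) → pose (-4.1242, -2.1032, 5.9694)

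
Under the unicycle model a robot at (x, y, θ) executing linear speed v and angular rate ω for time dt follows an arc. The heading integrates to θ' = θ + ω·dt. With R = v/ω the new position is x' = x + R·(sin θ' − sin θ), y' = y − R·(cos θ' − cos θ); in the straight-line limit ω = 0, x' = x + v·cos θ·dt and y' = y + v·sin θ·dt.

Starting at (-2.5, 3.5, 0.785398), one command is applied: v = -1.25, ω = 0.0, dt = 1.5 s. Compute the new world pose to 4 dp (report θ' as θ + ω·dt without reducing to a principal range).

θ' = 0.7854 + 0.0·1.5 = 0.7854
ω = 0 → straight: x' = -2.5 + -1.25·cos(0.7854)·1.5 = -3.8258
y' = 3.5 + -1.25·sin(0.7854)·1.5 = 2.1742

(-3.8258, 2.1742, 0.7854)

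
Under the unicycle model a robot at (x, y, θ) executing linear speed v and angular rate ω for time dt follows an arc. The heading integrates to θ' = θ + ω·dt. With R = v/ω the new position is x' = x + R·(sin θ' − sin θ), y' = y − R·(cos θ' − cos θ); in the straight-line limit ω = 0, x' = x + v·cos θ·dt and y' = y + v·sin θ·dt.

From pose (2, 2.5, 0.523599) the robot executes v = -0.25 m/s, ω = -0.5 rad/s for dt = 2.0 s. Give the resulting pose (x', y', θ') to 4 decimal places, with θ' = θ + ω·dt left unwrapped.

(1.5207, 2.4887, -0.4764)

θ' = 0.5236 + -0.5·2.0 = -0.4764
R = v/ω = -0.25/-0.5 = 0.5000
x' = 2 + 0.5000·(sin -0.4764 − sin 0.5236) = 1.5207
y' = 2.5 − 0.5000·(cos -0.4764 − cos 0.5236) = 2.4887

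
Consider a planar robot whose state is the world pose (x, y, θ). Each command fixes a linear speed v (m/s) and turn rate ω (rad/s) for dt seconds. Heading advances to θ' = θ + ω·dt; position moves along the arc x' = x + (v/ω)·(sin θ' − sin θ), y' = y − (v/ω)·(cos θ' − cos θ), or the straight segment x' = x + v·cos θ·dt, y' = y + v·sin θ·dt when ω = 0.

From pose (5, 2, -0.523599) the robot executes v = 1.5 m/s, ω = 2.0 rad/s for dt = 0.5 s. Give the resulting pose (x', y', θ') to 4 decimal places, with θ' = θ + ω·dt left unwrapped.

θ' = -0.5236 + 2.0·0.5 = 0.4764
R = v/ω = 1.5/2.0 = 0.7500
x' = 5 + 0.7500·(sin 0.4764 − sin -0.5236) = 5.7189
y' = 2 − 0.7500·(cos 0.4764 − cos -0.5236) = 1.9830

(5.7189, 1.9830, 0.4764)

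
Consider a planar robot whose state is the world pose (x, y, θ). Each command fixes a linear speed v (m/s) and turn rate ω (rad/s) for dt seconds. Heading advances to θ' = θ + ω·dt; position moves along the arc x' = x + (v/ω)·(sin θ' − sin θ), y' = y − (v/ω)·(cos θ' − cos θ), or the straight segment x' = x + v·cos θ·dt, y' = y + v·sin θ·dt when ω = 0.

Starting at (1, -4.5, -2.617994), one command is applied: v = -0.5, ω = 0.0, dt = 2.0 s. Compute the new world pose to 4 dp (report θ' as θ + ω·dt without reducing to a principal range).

θ' = -2.6180 + 0.0·2.0 = -2.6180
ω = 0 → straight: x' = 1 + -0.5·cos(-2.6180)·2.0 = 1.8660
y' = -4.5 + -0.5·sin(-2.6180)·2.0 = -4.0000

(1.8660, -4.0000, -2.6180)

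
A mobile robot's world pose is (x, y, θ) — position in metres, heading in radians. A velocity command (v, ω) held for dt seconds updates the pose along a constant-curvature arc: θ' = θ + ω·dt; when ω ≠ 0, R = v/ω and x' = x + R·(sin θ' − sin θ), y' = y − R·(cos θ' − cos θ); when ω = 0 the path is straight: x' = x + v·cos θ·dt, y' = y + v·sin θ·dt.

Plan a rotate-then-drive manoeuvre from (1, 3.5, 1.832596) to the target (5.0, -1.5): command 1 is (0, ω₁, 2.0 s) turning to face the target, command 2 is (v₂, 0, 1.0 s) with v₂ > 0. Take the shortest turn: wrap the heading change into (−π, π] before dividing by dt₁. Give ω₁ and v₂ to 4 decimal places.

ω₁ = -1.3643, v₂ = 6.4031

heading to target = atan2(-1.5−3.5, 5−1) = -0.8961
Δθ = wrap(-0.8961 − 1.8326) = -2.7287; ω₁ = Δθ/dt₁ = -1.3643
distance = √((5−1)² + (-1.5−3.5)²) = 6.4031; v₂ = distance/dt₂ = 6.4031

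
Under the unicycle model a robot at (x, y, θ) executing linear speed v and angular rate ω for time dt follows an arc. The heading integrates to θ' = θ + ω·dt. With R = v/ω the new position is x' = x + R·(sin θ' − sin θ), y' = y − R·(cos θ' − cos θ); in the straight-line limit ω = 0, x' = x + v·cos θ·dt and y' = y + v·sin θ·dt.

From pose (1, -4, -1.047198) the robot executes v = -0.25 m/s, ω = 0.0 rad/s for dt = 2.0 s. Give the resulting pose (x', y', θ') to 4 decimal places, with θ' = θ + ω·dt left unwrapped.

(0.7500, -3.5670, -1.0472)

θ' = -1.0472 + 0.0·2.0 = -1.0472
ω = 0 → straight: x' = 1 + -0.25·cos(-1.0472)·2.0 = 0.7500
y' = -4 + -0.25·sin(-1.0472)·2.0 = -3.5670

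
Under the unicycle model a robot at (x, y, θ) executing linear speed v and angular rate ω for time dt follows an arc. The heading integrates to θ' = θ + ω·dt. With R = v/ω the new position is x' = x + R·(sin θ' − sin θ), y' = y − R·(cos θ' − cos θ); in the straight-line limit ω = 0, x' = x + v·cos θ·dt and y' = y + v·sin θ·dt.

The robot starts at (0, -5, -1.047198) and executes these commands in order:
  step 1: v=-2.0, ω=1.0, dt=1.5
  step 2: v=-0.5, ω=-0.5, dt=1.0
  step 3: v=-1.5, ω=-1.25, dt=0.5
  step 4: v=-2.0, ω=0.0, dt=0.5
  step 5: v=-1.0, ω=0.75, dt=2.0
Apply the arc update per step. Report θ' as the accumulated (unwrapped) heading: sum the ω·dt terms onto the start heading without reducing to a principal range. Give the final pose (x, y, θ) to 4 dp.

(-6.3770, -3.5601, 0.8278)

step 1: θ'=0.4528 (R=-2.0000) → pose (-2.6070, -4.2015, 0.4528)
step 2: θ'=-0.0472 (R=1.0000) → pose (-3.0917, -4.3012, -0.0472)
step 3: θ'=-0.6722 (R=1.2000) → pose (-3.7823, -4.0415, -0.6722)
step 4: θ'=-0.6722 (straight) → pose (-4.5648, -3.4188, -0.6722)
step 5: θ'=0.8278 (R=-1.3333) → pose (-6.3770, -3.5601, 0.8278)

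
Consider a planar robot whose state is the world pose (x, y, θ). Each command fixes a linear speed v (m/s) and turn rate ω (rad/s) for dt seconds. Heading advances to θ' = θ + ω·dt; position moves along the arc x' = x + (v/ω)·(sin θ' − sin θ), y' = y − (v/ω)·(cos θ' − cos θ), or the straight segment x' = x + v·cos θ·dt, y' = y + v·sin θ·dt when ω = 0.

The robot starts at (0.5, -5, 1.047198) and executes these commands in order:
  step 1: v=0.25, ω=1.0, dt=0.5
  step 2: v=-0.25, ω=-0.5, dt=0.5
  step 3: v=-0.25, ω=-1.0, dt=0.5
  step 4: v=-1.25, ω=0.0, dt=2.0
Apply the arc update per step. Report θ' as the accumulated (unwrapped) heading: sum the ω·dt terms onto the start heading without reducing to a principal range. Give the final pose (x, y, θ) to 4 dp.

step 1: θ'=1.5472 (R=0.2500) → pose (0.5334, -4.8809, 1.5472)
step 2: θ'=1.2972 (R=0.5000) → pose (0.5150, -5.0042, 1.2972)
step 3: θ'=0.7972 (R=0.2500) → pose (0.4531, -5.1113, 0.7972)
step 4: θ'=0.7972 (straight) → pose (-1.2937, -6.8998, 0.7972)

(-1.2937, -6.8998, 0.7972)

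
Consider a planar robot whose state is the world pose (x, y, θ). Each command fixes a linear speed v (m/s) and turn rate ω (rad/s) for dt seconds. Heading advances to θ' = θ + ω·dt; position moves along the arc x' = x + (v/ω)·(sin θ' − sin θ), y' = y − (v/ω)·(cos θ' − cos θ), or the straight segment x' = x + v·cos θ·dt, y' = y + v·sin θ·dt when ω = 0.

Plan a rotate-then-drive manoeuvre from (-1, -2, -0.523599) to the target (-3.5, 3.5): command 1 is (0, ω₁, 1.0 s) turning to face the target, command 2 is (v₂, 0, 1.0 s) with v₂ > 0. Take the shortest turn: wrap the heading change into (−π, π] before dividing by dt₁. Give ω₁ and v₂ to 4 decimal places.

ω₁ = 2.5210, v₂ = 6.0415

heading to target = atan2(3.5−-2, -3.5−-1) = 1.9974
Δθ = wrap(1.9974 − -0.5236) = 2.5210; ω₁ = Δθ/dt₁ = 2.5210
distance = √((-3.5−-1)² + (3.5−-2)²) = 6.0415; v₂ = distance/dt₂ = 6.0415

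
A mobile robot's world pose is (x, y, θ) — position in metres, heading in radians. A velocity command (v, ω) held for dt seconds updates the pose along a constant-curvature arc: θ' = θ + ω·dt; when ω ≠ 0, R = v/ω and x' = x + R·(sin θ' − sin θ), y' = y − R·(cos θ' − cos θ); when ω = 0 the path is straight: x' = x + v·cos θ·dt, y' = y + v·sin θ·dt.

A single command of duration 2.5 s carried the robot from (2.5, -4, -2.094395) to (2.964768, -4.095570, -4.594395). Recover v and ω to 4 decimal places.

Δθ = -4.594395 − -2.094395 = -2.500000
ω = Δθ/dt = -2.500000/2.5 = -1.0000
R = Δx/(sin θ' − sin θ) = 0.2500
v = R·ω = 0.2500·-1.0000 = -0.2500

v = -0.2500, ω = -1.0000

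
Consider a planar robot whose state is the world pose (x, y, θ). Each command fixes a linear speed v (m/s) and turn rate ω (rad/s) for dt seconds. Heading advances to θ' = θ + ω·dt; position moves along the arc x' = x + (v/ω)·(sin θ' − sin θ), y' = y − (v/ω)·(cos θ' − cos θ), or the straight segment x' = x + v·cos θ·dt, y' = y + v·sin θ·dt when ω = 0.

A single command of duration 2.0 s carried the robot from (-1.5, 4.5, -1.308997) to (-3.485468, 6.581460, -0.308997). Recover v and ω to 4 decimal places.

v = -1.5000, ω = 0.5000

Δθ = -0.308997 − -1.308997 = 1.000000
ω = Δθ/dt = 1.000000/2.0 = 0.5000
R = −Δy/(cos θ' − cos θ) = -3.0000
v = R·ω = -3.0000·0.5000 = -1.5000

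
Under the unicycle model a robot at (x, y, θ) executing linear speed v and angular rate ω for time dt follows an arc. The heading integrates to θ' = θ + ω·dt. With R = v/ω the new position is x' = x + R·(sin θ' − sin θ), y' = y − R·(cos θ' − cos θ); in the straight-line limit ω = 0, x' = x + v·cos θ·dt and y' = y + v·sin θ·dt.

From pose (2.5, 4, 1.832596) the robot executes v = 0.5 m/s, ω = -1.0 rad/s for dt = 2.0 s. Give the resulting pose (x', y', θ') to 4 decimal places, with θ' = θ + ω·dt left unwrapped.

(3.0663, 4.6224, -0.1674)

θ' = 1.8326 + -1.0·2.0 = -0.1674
R = v/ω = 0.5/-1.0 = -0.5000
x' = 2.5 + -0.5000·(sin -0.1674 − sin 1.8326) = 3.0663
y' = 4 − -0.5000·(cos -0.1674 − cos 1.8326) = 4.6224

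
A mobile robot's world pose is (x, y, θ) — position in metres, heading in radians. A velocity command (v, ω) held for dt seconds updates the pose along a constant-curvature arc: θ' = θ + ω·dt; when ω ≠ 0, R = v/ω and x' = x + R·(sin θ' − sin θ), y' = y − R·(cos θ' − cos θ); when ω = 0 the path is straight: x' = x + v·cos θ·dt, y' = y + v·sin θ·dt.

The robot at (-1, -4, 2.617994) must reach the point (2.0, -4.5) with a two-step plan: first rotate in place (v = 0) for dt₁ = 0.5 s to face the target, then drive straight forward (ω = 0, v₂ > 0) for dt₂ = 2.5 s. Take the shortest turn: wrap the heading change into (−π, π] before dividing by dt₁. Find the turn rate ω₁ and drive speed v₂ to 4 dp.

heading to target = atan2(-4.5−-4, 2−-1) = -0.1651
Δθ = wrap(-0.1651 − 2.6180) = -2.7831; ω₁ = Δθ/dt₁ = -5.5663
distance = √((2−-1)² + (-4.5−-4)²) = 3.0414; v₂ = distance/dt₂ = 1.2166

ω₁ = -5.5663, v₂ = 1.2166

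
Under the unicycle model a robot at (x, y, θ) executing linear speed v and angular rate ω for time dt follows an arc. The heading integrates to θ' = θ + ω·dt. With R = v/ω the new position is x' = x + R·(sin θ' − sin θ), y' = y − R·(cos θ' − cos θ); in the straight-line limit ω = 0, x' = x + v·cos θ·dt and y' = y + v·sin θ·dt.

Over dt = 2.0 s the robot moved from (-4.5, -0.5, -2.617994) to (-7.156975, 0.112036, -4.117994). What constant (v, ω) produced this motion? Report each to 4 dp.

Δθ = -4.117994 − -2.617994 = -1.500000
ω = Δθ/dt = -1.500000/2.0 = -0.7500
R = Δx/(sin θ' − sin θ) = -2.0000
v = R·ω = -2.0000·-0.7500 = 1.5000

v = 1.5000, ω = -0.7500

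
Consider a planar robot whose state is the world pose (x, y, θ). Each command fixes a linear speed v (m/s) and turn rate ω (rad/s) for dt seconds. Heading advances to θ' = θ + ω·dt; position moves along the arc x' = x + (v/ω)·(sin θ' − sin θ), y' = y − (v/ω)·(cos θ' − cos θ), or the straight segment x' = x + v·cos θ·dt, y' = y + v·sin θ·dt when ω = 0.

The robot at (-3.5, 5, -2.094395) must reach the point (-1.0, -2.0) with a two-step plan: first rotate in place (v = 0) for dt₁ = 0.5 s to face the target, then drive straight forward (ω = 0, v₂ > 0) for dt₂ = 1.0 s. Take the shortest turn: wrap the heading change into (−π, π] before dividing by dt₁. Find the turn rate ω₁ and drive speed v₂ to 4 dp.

heading to target = atan2(-2−5, -1−-3.5) = -1.2278
Δθ = wrap(-1.2278 − -2.0944) = 0.8666; ω₁ = Δθ/dt₁ = 1.7332
distance = √((-1−-3.5)² + (-2−5)²) = 7.4330; v₂ = distance/dt₂ = 7.4330

ω₁ = 1.7332, v₂ = 7.4330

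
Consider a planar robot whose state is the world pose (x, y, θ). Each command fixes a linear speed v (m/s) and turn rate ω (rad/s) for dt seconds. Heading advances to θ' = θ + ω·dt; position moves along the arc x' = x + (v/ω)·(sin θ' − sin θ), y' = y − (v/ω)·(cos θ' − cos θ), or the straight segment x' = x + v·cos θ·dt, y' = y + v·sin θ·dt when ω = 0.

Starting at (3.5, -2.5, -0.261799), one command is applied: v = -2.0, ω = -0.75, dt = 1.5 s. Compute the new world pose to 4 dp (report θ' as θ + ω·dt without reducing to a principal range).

(1.5685, -0.4121, -1.3868)

θ' = -0.2618 + -0.75·1.5 = -1.3868
R = v/ω = -2.0/-0.75 = 2.6667
x' = 3.5 + 2.6667·(sin -1.3868 − sin -0.2618) = 1.5685
y' = -2.5 − 2.6667·(cos -1.3868 − cos -0.2618) = -0.4121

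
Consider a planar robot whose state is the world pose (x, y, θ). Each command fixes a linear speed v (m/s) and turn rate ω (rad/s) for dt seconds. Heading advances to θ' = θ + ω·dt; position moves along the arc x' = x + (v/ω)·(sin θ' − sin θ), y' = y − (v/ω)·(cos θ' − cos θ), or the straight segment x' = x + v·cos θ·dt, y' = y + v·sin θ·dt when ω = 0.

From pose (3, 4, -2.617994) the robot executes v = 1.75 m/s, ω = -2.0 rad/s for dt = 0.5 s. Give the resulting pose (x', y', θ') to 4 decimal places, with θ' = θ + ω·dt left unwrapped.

(2.1612, 3.9802, -3.6180)

θ' = -2.6180 + -2.0·0.5 = -3.6180
R = v/ω = 1.75/-2.0 = -0.8750
x' = 3 + -0.8750·(sin -3.6180 − sin -2.6180) = 2.1612
y' = 4 − -0.8750·(cos -3.6180 − cos -2.6180) = 3.9802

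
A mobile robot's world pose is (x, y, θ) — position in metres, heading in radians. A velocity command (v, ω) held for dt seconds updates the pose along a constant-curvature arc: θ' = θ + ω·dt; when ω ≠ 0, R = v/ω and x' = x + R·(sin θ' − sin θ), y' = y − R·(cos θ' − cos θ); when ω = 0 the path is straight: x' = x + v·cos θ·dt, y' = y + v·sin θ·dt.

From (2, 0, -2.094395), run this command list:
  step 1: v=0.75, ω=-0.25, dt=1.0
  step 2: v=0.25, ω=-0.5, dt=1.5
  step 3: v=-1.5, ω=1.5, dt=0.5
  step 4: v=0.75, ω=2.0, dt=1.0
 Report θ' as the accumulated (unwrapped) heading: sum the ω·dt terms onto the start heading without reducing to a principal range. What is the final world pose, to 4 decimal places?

(2.0239, -1.0611, -0.3444)

step 1: θ'=-2.3444 (R=-3.0000) → pose (1.5481, -0.5961, -2.3444)
step 2: θ'=-3.0944 (R=-0.5000) → pose (1.2140, -0.7462, -3.0944)
step 3: θ'=-2.3444 (R=-1.0000) → pose (1.8822, -0.4461, -2.3444)
step 4: θ'=-0.3444 (R=0.3750) → pose (2.0239, -1.0611, -0.3444)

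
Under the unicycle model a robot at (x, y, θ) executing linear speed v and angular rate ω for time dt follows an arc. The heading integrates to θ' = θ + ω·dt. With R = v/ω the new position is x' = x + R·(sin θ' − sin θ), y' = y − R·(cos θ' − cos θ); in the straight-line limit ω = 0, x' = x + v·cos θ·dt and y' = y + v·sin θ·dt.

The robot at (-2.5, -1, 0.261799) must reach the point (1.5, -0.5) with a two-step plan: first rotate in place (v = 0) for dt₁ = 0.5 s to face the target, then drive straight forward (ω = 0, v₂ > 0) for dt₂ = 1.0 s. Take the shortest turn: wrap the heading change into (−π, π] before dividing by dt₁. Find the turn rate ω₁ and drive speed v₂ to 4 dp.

ω₁ = -0.2749, v₂ = 4.0311

heading to target = atan2(-0.5−-1, 1.5−-2.5) = 0.1244
Δθ = wrap(0.1244 − 0.2618) = -0.1374; ω₁ = Δθ/dt₁ = -0.2749
distance = √((1.5−-2.5)² + (-0.5−-1)²) = 4.0311; v₂ = distance/dt₂ = 4.0311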